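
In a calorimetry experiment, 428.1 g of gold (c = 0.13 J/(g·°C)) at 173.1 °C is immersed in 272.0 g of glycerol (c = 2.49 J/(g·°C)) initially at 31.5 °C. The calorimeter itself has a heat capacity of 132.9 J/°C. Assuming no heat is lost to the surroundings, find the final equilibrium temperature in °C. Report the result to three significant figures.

T_f = 40.6 °C

Heat lost by gold = heat gained by glycerol + calorimeter.
(428.1)(0.13)(173.1 − T) = [(272.0)(2.49) + 132.9](T − 31.5)
55.653 (173.1 − T) = 810.18 (T − 31.5)
9633.5 − 55.653 T = 810.18 T − 25521
35154.5 = 865.833 T
T = 40.60 °C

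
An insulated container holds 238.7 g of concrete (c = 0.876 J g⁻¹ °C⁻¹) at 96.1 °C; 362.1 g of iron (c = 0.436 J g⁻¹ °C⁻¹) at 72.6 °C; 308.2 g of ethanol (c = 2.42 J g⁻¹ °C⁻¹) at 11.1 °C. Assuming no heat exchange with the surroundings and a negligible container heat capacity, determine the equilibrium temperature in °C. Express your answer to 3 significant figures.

T_f = 35.8 °C

Σ mᵢcᵢ(T − Tᵢ) = 0  ⇒  T = Σ mᵢcᵢTᵢ / Σ mᵢcᵢ
Σ mᵢcᵢ = 238.7×0.876 + 362.1×0.436 + 308.2×2.42 = 1112.8208
Σ mᵢcᵢTᵢ = 209.1012×96.1 + 157.8756×72.6 + 745.844×11.1 = 39835
T = 39835 / 1112.8208 = 35.80 °C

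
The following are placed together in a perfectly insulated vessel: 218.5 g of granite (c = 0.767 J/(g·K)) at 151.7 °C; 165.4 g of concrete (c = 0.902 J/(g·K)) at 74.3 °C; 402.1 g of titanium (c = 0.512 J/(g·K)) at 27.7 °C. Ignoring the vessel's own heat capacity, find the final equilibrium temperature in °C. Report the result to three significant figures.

T_f = 80.8 °C

Σ mᵢcᵢ(T − Tᵢ) = 0  ⇒  T = Σ mᵢcᵢTᵢ / Σ mᵢcᵢ
Σ mᵢcᵢ = 218.5×0.767 + 165.4×0.902 + 402.1×0.512 = 522.6555
Σ mᵢcᵢTᵢ = 167.5895×151.7 + 149.1908×74.3 + 205.8752×27.7 = 42211
T = 42211 / 522.6555 = 80.76 °C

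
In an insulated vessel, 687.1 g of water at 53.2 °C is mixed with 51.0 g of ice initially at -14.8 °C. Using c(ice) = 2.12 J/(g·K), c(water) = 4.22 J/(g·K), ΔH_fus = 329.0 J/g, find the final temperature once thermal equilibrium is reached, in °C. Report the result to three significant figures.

Heat to bring ice to 0 °C and melt it: q₁ = 51.0×2.12×14.8 + 51.0×329.0 = 18379 J
Heat the water can supply cooling to 0 °C: 687.1×4.22×53.2 = 154257 J > q₁, so all ice melts.
Energy balance: 687.1×4.22×(53.2 − T) = 18379 + 51.0×4.22×(T − 0)
2899.562(53.2 − T) = 18379 + 215.22 T
154257 − 18379 = 3114.782 T
T = 135878 / 3114.782 = 43.62 °C

T_f = 43.6 °C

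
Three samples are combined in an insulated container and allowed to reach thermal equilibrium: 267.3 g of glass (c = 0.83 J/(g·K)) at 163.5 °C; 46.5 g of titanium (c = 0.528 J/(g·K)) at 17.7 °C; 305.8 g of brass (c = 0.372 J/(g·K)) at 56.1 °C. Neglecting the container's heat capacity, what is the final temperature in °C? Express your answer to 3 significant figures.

Σ mᵢcᵢ(T − Tᵢ) = 0  ⇒  T = Σ mᵢcᵢTᵢ / Σ mᵢcᵢ
Σ mᵢcᵢ = 267.3×0.83 + 46.5×0.528 + 305.8×0.372 = 360.1686
Σ mᵢcᵢTᵢ = 221.859×163.5 + 24.552×17.7 + 113.7576×56.1 = 43090
T = 43090 / 360.1686 = 119.6 °C

T_f = 120 °C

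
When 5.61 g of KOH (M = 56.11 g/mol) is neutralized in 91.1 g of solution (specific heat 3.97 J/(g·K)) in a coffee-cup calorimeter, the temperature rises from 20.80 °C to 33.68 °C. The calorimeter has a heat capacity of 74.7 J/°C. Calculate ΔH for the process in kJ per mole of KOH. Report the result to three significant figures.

|ΔT| = |33.68 − 20.80| = 12.88 °C
|q_surr| = (91.1 × 3.97 + 74.7) × 12.88 = 436.367 × 12.88 = 5620 J
n(KOH) = 5.61 / 56.11 = 0.09998 mol
Temperature rose, so q_rxn = −|q_surr| = -5.620 kJ
ΔH = q_rxn / n = -56.21 kJ/mol

ΔH = -56.2 kJ/mol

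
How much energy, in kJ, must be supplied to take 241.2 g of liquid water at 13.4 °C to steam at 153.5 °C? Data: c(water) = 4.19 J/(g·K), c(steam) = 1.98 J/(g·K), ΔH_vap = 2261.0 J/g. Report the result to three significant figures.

q1 (heat water 13.4→100.0 °C): 241.2 × 4.19 × 86.6 = 87520 J
q2 (vaporize at 100 °C): 241.2 × 2261.0 = 545353 J
q3 (heat steam 100.0→153.5 °C): 241.2 × 1.98 × 53.5 = 25550 J
Total: 87520 + 545353 + 25550 = 658423 J = 658 kJ

q = 658 kJ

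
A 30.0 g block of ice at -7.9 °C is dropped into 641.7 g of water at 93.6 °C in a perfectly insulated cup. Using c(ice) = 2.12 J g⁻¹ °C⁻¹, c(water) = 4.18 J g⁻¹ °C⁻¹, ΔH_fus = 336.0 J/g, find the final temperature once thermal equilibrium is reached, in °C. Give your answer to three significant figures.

Heat to bring ice to 0 °C and melt it: q₁ = 30.0×2.12×7.9 + 30.0×336.0 = 10582 J
Heat the water can supply cooling to 0 °C: 641.7×4.18×93.6 = 251064 J > q₁, so all ice melts.
Energy balance: 641.7×4.18×(93.6 − T) = 10582 + 30.0×4.18×(T − 0)
2682.306(93.6 − T) = 10582 + 125.4 T
251064 − 10582 = 2807.706 T
T = 240482 / 2807.706 = 85.65 °C

T_f = 85.7 °C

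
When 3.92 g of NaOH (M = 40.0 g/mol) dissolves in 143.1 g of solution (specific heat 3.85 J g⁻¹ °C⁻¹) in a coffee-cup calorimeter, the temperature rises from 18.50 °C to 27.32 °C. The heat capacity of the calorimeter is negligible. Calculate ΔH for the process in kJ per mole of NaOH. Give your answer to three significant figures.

|ΔT| = |27.32 − 18.50| = 8.82 °C
|q_surr| = (143.1 × 3.85) × 8.82 = 550.935 × 8.82 = 4859 J
n(NaOH) = 3.92 / 40.0 = 0.09800 mol
Temperature rose, so q_rxn = −|q_surr| = -4.859 kJ
ΔH = q_rxn / n = -49.58 kJ/mol

ΔH = -49.6 kJ/mol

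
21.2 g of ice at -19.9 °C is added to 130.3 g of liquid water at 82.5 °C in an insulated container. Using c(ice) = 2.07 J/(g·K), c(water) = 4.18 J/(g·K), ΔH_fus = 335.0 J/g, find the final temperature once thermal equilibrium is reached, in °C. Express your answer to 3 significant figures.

T_f = 58.4 °C

Heat to bring ice to 0 °C and melt it: q₁ = 21.2×2.07×19.9 + 21.2×335.0 = 7975.3 J
Heat the water can supply cooling to 0 °C: 130.3×4.18×82.5 = 44934.0 J > q₁, so all ice melts.
Energy balance: 130.3×4.18×(82.5 − T) = 7975.3 + 21.2×4.18×(T − 0)
544.654(82.5 − T) = 7975.3 + 88.616 T
44934.0 − 7975.3 = 633.270 T
T = 36958.7 / 633.270 = 58.36 °C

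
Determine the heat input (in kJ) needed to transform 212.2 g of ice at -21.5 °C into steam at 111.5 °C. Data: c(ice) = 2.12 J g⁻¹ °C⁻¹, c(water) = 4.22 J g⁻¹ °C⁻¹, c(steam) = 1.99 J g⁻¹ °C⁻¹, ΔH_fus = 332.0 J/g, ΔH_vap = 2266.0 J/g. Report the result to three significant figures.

q1 (heat ice -21.5→0.0 °C): 212.2 × 2.12 × 21.5 = 9672 J
q2 (melt at 0 °C): 212.2 × 332.0 = 70450 J
q3 (heat water 0.0→100.0 °C): 212.2 × 4.22 × 100.0 = 89548 J
q4 (vaporize at 100 °C): 212.2 × 2266.0 = 480845 J
q5 (heat steam 100.0→111.5 °C): 212.2 × 1.99 × 11.5 = 4856 J
Total: 9672 + 70450 + 89548 + 480845 + 4856 = 655371 J = 655 kJ

q = 655 kJ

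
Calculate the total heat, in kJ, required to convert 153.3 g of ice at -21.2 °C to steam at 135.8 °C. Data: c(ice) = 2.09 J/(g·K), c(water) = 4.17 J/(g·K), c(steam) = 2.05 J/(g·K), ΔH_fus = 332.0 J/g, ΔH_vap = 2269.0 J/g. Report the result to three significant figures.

q1 (heat ice -21.2→0.0 °C): 153.3 × 2.09 × 21.2 = 6792 J
q2 (melt at 0 °C): 153.3 × 332.0 = 50896 J
q3 (heat water 0.0→100.0 °C): 153.3 × 4.17 × 100.0 = 63926 J
q4 (vaporize at 100 °C): 153.3 × 2269.0 = 347838 J
q5 (heat steam 100.0→135.8 °C): 153.3 × 2.05 × 35.8 = 11251 J
Total: 6792 + 50896 + 63926 + 347838 + 11251 = 480703 J = 481 kJ

q = 481 kJ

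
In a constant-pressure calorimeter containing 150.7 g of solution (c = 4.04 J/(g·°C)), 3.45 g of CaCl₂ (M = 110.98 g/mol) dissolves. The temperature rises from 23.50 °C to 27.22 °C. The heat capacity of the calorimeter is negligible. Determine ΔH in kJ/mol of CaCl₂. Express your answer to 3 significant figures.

ΔH = -72.9 kJ/mol

|ΔT| = |27.22 − 23.50| = 3.72 °C
|q_surr| = (150.7 × 4.04) × 3.72 = 608.828 × 3.72 = 2265 J
n(CaCl₂) = 3.45 / 110.98 = 0.03109 mol
Temperature rose, so q_rxn = −|q_surr| = -2.265 kJ
ΔH = q_rxn / n = -72.85 kJ/mol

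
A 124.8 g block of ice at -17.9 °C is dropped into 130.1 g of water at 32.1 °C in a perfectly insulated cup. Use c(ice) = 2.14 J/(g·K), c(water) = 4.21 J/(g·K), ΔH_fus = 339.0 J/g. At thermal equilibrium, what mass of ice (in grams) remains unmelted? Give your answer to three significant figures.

m_ice remaining = 87.0 g

Heat to warm all ice to 0 °C: 124.8×2.14×17.9 = 4780.6 J
Heat released by water cooling to 0 °C: 130.1×4.21×32.1 = 17582 J
17582 J < 4780.6 + 124.8×339.0 = 47087.8 J, so not all ice melts; final T = 0 °C.
Heat left for melting: 17582 − 4780.6 = 12801.4 J
Mass melted = 12801.4 / 339.0 = 37.76 g
Ice remaining = 124.8 − 37.76 = 87.04 g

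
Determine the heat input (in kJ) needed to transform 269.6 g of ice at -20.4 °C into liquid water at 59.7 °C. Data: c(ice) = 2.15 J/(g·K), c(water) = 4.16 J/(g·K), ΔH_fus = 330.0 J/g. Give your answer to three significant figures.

q1 (heat ice -20.4→0.0 °C): 269.6 × 2.15 × 20.4 = 11825 J
q2 (melt at 0 °C): 269.6 × 330.0 = 88968 J
q3 (heat water 0.0→59.7 °C): 269.6 × 4.16 × 59.7 = 66956 J
Total: 11825 + 88968 + 66956 = 167749 J = 168 kJ

q = 168 kJ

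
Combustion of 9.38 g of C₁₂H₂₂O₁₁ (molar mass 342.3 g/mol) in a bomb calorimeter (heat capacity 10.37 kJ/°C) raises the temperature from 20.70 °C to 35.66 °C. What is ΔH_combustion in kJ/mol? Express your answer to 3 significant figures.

ΔT = 35.66 − 20.70 = 14.96 °C
q_cal = C_cal × ΔT = 10.37 × 14.96 = 155.1352 kJ
n = 9.38 / 342.3 = 0.02740 mol
q_rxn = −q_cal = -155.1352 kJ
ΔH = -155.1352 / 0.02740 = -5662 kJ/mol

ΔH = -5660 kJ/mol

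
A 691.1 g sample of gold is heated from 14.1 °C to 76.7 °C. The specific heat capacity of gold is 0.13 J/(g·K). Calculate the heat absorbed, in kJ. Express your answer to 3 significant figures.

q = 5.62 kJ

q = m c ΔT = 691.1 × 0.13 × (76.7 − 14.1)
q = 691.1 × 0.13 × 62.6 = 5624 J = 5.62 kJ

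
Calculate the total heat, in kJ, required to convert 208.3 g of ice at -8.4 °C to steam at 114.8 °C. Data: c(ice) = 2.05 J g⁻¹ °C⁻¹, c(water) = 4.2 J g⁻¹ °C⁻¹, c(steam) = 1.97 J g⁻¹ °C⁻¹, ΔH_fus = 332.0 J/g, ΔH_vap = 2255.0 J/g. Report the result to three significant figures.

q = 636 kJ

q1 (heat ice -8.4→0.0 °C): 208.3 × 2.05 × 8.4 = 3587 J
q2 (melt at 0 °C): 208.3 × 332.0 = 69156 J
q3 (heat water 0.0→100.0 °C): 208.3 × 4.2 × 100.0 = 87486 J
q4 (vaporize at 100 °C): 208.3 × 2255.0 = 469717 J
q5 (heat steam 100.0→114.8 °C): 208.3 × 1.97 × 14.8 = 6073 J
Total: 3587 + 69156 + 87486 + 469717 + 6073 = 636019 J = 636 kJ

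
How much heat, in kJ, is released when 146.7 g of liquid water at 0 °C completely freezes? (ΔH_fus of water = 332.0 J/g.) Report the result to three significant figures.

q = m × ΔH_fus = 146.7 × 332.0 = 48700 J = 48.7 kJ

q = 48.7 kJ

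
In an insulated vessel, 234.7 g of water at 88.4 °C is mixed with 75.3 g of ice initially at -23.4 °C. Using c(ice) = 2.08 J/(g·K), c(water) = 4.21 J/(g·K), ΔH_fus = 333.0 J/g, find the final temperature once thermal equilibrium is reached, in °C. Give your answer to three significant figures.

T_f = 44.9 °C

Heat to bring ice to 0 °C and melt it: q₁ = 75.3×2.08×23.4 + 75.3×333.0 = 28740 J
Heat the water can supply cooling to 0 °C: 234.7×4.21×88.4 = 87346.9 J > q₁, so all ice melts.
Energy balance: 234.7×4.21×(88.4 − T) = 28740 + 75.3×4.21×(T − 0)
988.087(88.4 − T) = 28740 + 317.013 T
87346.9 − 28740 = 1305.100 T
T = 58606.9 / 1305.100 = 44.91 °C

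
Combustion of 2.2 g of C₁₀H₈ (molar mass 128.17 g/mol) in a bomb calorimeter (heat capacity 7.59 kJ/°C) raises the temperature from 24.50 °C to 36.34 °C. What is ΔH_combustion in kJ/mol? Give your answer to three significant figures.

ΔH = -5240 kJ/mol

ΔT = 36.34 − 24.50 = 11.84 °C
q_cal = C_cal × ΔT = 7.59 × 11.84 = 89.8656 kJ
n = 2.2 / 128.17 = 0.01716 mol
q_rxn = −q_cal = -89.8656 kJ
ΔH = -89.8656 / 0.01716 = -5237 kJ/mol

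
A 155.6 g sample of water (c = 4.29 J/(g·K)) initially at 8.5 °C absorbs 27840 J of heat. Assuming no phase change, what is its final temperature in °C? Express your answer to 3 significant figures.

ΔT = q / (m c) = 27840 / (155.6 × 4.29) = 41.71 °C
T_f = 8.5 + 41.71 = 50.21 °C

T_f = 50.2 °C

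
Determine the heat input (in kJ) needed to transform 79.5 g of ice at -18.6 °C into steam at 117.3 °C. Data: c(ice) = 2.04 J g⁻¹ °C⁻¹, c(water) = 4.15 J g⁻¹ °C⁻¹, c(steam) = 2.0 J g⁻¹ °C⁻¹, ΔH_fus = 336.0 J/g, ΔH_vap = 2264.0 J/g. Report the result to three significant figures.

q = 245 kJ

q1 (heat ice -18.6→0.0 °C): 79.5 × 2.04 × 18.6 = 3017 J
q2 (melt at 0 °C): 79.5 × 336.0 = 26712 J
q3 (heat water 0.0→100.0 °C): 79.5 × 4.15 × 100.0 = 32993 J
q4 (vaporize at 100 °C): 79.5 × 2264.0 = 179988 J
q5 (heat steam 100.0→117.3 °C): 79.5 × 2.0 × 17.3 = 2751 J
Total: 3017 + 26712 + 32993 + 179988 + 2751 = 245461 J = 245 kJ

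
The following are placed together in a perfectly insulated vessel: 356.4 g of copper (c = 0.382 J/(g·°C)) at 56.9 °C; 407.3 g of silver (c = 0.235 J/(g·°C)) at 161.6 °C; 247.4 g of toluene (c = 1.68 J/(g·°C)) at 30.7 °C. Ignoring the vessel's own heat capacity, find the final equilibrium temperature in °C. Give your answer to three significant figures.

Σ mᵢcᵢ(T − Tᵢ) = 0  ⇒  T = Σ mᵢcᵢTᵢ / Σ mᵢcᵢ
Σ mᵢcᵢ = 356.4×0.382 + 407.3×0.235 + 247.4×1.68 = 647.4923
Σ mᵢcᵢTᵢ = 136.1448×56.9 + 95.7155×161.6 + 415.632×30.7 = 35974
T = 35974 / 647.4923 = 55.56 °C

T_f = 55.6 °C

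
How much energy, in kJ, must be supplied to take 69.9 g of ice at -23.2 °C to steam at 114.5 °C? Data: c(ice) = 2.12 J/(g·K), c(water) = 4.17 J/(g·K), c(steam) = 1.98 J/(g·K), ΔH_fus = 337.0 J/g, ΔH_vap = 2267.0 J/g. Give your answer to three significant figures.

q = 217 kJ

q1 (heat ice -23.2→0.0 °C): 69.9 × 2.12 × 23.2 = 3438 J
q2 (melt at 0 °C): 69.9 × 337.0 = 23556 J
q3 (heat water 0.0→100.0 °C): 69.9 × 4.17 × 100.0 = 29148 J
q4 (vaporize at 100 °C): 69.9 × 2267.0 = 158463 J
q5 (heat steam 100.0→114.5 °C): 69.9 × 1.98 × 14.5 = 2007 J
Total: 3438 + 23556 + 29148 + 158463 + 2007 = 216612 J = 217 kJ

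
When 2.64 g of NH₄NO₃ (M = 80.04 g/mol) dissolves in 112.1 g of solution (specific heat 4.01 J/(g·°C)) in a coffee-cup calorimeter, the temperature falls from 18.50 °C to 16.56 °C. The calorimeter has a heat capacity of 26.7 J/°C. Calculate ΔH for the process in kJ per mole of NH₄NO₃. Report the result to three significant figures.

ΔH = 28.0 kJ/mol

|ΔT| = |16.56 − 18.50| = 1.94 °C
|q_surr| = (112.1 × 4.01 + 26.7) × 1.94 = 476.221 × 1.94 = 923.9 J
n(NH₄NO₃) = 2.64 / 80.04 = 0.03298 mol
Temperature fell, so q_rxn = +|q_surr| = 0.9239 kJ
ΔH = q_rxn / n = 28.01 kJ/mol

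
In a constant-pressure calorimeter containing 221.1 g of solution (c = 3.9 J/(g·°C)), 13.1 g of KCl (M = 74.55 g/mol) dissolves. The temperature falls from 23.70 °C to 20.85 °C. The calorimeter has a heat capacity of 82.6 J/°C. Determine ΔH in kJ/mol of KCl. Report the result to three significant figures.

|ΔT| = |20.85 − 23.70| = 2.85 °C
|q_surr| = (221.1 × 3.9 + 82.6) × 2.85 = 944.89 × 2.85 = 2693 J
n(KCl) = 13.1 / 74.55 = 0.1757 mol
Temperature fell, so q_rxn = +|q_surr| = 2.693 kJ
ΔH = q_rxn / n = 15.33 kJ/mol

ΔH = 15.3 kJ/mol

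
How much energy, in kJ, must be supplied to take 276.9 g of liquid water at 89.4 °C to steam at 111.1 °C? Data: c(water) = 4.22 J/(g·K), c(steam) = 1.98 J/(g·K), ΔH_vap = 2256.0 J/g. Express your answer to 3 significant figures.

q1 (heat water 89.4→100.0 °C): 276.9 × 4.22 × 10.6 = 12386 J
q2 (vaporize at 100 °C): 276.9 × 2256.0 = 624686 J
q3 (heat steam 100.0→111.1 °C): 276.9 × 1.98 × 11.1 = 6086 J
Total: 12386 + 624686 + 6086 = 643158 J = 643 kJ

q = 643 kJ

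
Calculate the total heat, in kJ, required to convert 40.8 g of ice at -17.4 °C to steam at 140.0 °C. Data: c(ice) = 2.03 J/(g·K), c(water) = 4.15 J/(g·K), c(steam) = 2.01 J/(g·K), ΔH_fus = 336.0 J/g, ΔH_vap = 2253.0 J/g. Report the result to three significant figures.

q1 (heat ice -17.4→0.0 °C): 40.8 × 2.03 × 17.4 = 1441 J
q2 (melt at 0 °C): 40.8 × 336.0 = 13709 J
q3 (heat water 0.0→100.0 °C): 40.8 × 4.15 × 100.0 = 16932 J
q4 (vaporize at 100 °C): 40.8 × 2253.0 = 91922 J
q5 (heat steam 100.0→140.0 °C): 40.8 × 2.01 × 40.0 = 3280 J
Total: 1441 + 13709 + 16932 + 91922 + 3280 = 127284 J = 127 kJ

q = 127 kJ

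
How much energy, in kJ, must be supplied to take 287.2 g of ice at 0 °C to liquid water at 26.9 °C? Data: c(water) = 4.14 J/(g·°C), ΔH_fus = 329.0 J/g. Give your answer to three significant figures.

q1 (melt at 0 °C): 287.2 × 329.0 = 94489 J
q2 (heat water 0.0→26.9 °C): 287.2 × 4.14 × 26.9 = 31984 J
Total: 94489 + 31984 = 126473 J = 126 kJ

q = 126 kJ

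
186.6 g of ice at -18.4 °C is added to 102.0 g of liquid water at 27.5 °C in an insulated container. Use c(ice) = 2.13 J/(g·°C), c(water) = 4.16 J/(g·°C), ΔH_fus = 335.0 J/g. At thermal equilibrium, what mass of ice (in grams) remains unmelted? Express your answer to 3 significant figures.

Heat to warm all ice to 0 °C: 186.6×2.13×18.4 = 7313.2 J
Heat released by water cooling to 0 °C: 102.0×4.16×27.5 = 11669 J
11669 J < 7313.2 + 186.6×335.0 = 69824.2 J, so not all ice melts; final T = 0 °C.
Heat left for melting: 11669 − 7313.2 = 4355.8 J
Mass melted = 4355.8 / 335.0 = 13.00 g
Ice remaining = 186.6 − 13.00 = 173.60 g

m_ice remaining = 174 g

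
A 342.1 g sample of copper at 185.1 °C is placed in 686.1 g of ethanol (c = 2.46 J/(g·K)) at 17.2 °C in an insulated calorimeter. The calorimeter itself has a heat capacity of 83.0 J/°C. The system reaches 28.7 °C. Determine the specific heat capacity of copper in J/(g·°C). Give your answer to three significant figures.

q_gained = (686.1 × 2.46 + 83.0) × (28.7 − 17.2) = 20360 J
q_lost = 342.1 × c × (185.1 − 28.7) = 53504.44 c
Set equal: c = 20360 / 53504.44 = 0.381 J/(g·°C)

c = 0.381 J/(g·°C)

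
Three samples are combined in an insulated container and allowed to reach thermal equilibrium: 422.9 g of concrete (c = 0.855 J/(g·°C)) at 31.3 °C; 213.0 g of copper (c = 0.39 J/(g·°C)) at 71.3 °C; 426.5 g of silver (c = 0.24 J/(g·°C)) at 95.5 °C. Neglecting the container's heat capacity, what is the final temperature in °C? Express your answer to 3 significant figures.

Σ mᵢcᵢ(T − Tᵢ) = 0  ⇒  T = Σ mᵢcᵢTᵢ / Σ mᵢcᵢ
Σ mᵢcᵢ = 422.9×0.855 + 213.0×0.39 + 426.5×0.24 = 547.0095
Σ mᵢcᵢTᵢ = 361.5795×31.3 + 83.07×71.3 + 102.36×95.5 = 27016
T = 27016 / 547.0095 = 49.39 °C

T_f = 49.4 °C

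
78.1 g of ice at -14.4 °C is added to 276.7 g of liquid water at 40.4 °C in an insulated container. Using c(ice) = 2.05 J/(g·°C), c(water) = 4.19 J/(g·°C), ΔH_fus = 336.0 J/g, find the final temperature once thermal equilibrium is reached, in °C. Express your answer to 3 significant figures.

T_f = 12.3 °C

Heat to bring ice to 0 °C and melt it: q₁ = 78.1×2.05×14.4 + 78.1×336.0 = 28547 J
Heat the water can supply cooling to 0 °C: 276.7×4.19×40.4 = 46838.7 J > q₁, so all ice melts.
Energy balance: 276.7×4.19×(40.4 − T) = 28547 + 78.1×4.19×(T − 0)
1159.373(40.4 − T) = 28547 + 327.239 T
46838.7 − 28547 = 1486.612 T
T = 18291.7 / 1486.612 = 12.30 °C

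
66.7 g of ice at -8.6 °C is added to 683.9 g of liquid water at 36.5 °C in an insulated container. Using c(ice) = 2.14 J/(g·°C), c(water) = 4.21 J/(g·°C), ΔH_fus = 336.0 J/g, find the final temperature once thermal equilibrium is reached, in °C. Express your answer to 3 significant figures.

Heat to bring ice to 0 °C and melt it: q₁ = 66.7×2.14×8.6 + 66.7×336.0 = 23639 J
Heat the water can supply cooling to 0 °C: 683.9×4.21×36.5 = 105091 J > q₁, so all ice melts.
Energy balance: 683.9×4.21×(36.5 − T) = 23639 + 66.7×4.21×(T − 0)
2879.219(36.5 − T) = 23639 + 280.807 T
105091 − 23639 = 3160.026 T
T = 81452 / 3160.026 = 25.78 °C

T_f = 25.8 °C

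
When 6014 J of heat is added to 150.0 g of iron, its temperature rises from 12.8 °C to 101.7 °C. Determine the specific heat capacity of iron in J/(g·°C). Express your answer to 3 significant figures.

c = 0.451 J/(g·°C)

c = q / (m ΔT) = 6014 / (150.0 × 88.9)
c = 6014 / 13335 = 0.451 J/(g·°C)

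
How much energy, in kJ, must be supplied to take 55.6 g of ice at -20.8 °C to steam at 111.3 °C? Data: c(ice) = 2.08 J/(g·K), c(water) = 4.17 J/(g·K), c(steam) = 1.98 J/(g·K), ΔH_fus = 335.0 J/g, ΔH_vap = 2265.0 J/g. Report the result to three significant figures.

q1 (heat ice -20.8→0.0 °C): 55.6 × 2.08 × 20.8 = 2405 J
q2 (melt at 0 °C): 55.6 × 335.0 = 18626 J
q3 (heat water 0.0→100.0 °C): 55.6 × 4.17 × 100.0 = 23185 J
q4 (vaporize at 100 °C): 55.6 × 2265.0 = 125934 J
q5 (heat steam 100.0→111.3 °C): 55.6 × 1.98 × 11.3 = 1244 J
Total: 2405 + 18626 + 23185 + 125934 + 1244 = 171394 J = 171 kJ

q = 171 kJ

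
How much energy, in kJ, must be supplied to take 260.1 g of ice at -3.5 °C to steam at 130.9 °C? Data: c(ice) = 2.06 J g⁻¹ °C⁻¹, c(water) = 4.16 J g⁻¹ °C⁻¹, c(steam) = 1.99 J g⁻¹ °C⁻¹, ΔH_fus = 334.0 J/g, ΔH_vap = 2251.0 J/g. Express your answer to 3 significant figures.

q1 (heat ice -3.5→0.0 °C): 260.1 × 2.06 × 3.5 = 1875 J
q2 (melt at 0 °C): 260.1 × 334.0 = 86873 J
q3 (heat water 0.0→100.0 °C): 260.1 × 4.16 × 100.0 = 108202 J
q4 (vaporize at 100 °C): 260.1 × 2251.0 = 585485 J
q5 (heat steam 100.0→130.9 °C): 260.1 × 1.99 × 30.9 = 15994 J
Total: 1875 + 86873 + 108202 + 585485 + 15994 = 798429 J = 798 kJ

q = 798 kJ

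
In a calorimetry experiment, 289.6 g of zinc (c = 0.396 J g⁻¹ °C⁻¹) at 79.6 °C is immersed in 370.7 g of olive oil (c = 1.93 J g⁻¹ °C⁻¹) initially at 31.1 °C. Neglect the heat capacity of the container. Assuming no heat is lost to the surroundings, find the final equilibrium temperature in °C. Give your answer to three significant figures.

T_f = 37.8 °C

Heat lost by zinc = heat gained by olive oil.
(289.6)(0.396)(79.6 − T) = (370.7)(1.93)(T − 31.1)
114.6816 (79.6 − T) = 715.451 (T − 31.1)
9128.7 − 114.6816 T = 715.451 T − 22251
31379.7 = 830.1326 T
T = 37.80 °C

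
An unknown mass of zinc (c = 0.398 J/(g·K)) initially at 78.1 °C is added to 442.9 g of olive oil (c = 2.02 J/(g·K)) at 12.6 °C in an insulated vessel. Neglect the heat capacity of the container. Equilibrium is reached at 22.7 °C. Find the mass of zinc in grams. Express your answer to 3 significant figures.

m = 410 g

q_gained = (442.9 × 2.02) × (22.7 − 12.6) = 9036 J
q_lost = m × 0.398 × (78.1 − 22.7) = 22.0492 m
m = 9036 / 22.0492 = 410 g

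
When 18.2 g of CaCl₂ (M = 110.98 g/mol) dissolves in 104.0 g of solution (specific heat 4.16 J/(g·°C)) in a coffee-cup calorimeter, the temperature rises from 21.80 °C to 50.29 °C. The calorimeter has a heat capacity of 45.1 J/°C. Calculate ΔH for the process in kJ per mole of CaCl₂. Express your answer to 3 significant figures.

ΔH = -83.0 kJ/mol

|ΔT| = |50.29 − 21.80| = 28.49 °C
|q_surr| = (104.0 × 4.16 + 45.1) × 28.49 = 477.74 × 28.49 = 13610 J
n(CaCl₂) = 18.2 / 110.98 = 0.1640 mol
Temperature rose, so q_rxn = −|q_surr| = -13.61 kJ
ΔH = q_rxn / n = -82.99 kJ/mol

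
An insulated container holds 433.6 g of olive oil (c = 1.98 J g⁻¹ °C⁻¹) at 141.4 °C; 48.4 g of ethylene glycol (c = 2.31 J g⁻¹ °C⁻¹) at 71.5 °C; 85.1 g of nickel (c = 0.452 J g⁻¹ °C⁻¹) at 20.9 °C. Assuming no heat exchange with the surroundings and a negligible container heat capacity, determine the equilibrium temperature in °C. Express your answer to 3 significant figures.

Σ mᵢcᵢ(T − Tᵢ) = 0  ⇒  T = Σ mᵢcᵢTᵢ / Σ mᵢcᵢ
Σ mᵢcᵢ = 433.6×1.98 + 48.4×2.31 + 85.1×0.452 = 1008.7972
Σ mᵢcᵢTᵢ = 858.528×141.4 + 111.804×71.5 + 38.4652×20.9 = 130190
T = 130190 / 1008.7972 = 129.1 °C

T_f = 129 °C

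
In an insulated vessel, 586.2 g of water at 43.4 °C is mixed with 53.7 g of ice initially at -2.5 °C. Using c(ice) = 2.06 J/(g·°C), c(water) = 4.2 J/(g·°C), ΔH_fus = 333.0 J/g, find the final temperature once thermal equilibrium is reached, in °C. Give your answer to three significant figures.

Heat to bring ice to 0 °C and melt it: q₁ = 53.7×2.06×2.5 + 53.7×333.0 = 18159 J
Heat the water can supply cooling to 0 °C: 586.2×4.2×43.4 = 106853 J > q₁, so all ice melts.
Energy balance: 586.2×4.2×(43.4 − T) = 18159 + 53.7×4.2×(T − 0)
2462.04(43.4 − T) = 18159 + 225.54 T
106853 − 18159 = 2687.58 T
T = 88694 / 2687.58 = 33.00 °C

T_f = 33.0 °C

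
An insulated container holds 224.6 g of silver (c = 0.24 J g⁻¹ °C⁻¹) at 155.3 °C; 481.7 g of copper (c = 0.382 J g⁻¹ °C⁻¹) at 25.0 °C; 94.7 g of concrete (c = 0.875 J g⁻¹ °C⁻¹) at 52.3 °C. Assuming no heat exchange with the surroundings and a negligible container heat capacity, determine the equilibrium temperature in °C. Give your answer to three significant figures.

T_f = 53.9 °C

Σ mᵢcᵢ(T − Tᵢ) = 0  ⇒  T = Σ mᵢcᵢTᵢ / Σ mᵢcᵢ
Σ mᵢcᵢ = 224.6×0.24 + 481.7×0.382 + 94.7×0.875 = 320.7759
Σ mᵢcᵢTᵢ = 53.904×155.3 + 184.0094×25.0 + 82.8625×52.3 = 17305
T = 17305 / 320.7759 = 53.947 °C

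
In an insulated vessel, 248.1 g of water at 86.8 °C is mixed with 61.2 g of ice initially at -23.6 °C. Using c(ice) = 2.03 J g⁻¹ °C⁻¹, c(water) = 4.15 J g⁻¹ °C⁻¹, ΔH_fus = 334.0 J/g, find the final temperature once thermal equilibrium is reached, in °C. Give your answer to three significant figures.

Heat to bring ice to 0 °C and melt it: q₁ = 61.2×2.03×23.6 + 61.2×334.0 = 23373 J
Heat the water can supply cooling to 0 °C: 248.1×4.15×86.8 = 89370.6 J > q₁, so all ice melts.
Energy balance: 248.1×4.15×(86.8 − T) = 23373 + 61.2×4.15×(T − 0)
1029.615(86.8 − T) = 23373 + 253.98 T
89370.6 − 23373 = 1283.595 T
T = 65997.6 / 1283.595 = 51.42 °C

T_f = 51.4 °C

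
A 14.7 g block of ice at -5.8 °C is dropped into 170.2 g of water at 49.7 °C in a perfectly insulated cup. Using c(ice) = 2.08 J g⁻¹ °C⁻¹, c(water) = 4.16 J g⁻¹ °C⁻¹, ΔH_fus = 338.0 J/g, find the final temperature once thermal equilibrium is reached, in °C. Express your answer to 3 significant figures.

Heat to bring ice to 0 °C and melt it: q₁ = 14.7×2.08×5.8 + 14.7×338.0 = 5145.9 J
Heat the water can supply cooling to 0 °C: 170.2×4.16×49.7 = 35189.2 J > q₁, so all ice melts.
Energy balance: 170.2×4.16×(49.7 − T) = 5145.9 + 14.7×4.16×(T − 0)
708.032(49.7 − T) = 5145.9 + 61.152 T
35189.2 − 5145.9 = 769.184 T
T = 30043.3 / 769.184 = 39.06 °C

T_f = 39.1 °C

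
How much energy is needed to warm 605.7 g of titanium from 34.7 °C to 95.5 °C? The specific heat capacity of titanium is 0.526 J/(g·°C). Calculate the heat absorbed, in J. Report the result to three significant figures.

q = m c ΔT = 605.7 × 0.526 × (95.5 − 34.7)
q = 605.7 × 0.526 × 60.8 = 19370 J

q = 19400 J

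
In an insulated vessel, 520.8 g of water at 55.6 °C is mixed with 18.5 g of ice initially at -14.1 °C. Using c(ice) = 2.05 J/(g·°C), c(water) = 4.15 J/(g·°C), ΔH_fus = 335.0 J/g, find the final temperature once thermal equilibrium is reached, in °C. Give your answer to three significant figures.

Heat to bring ice to 0 °C and melt it: q₁ = 18.5×2.05×14.1 + 18.5×335.0 = 6732.2 J
Heat the water can supply cooling to 0 °C: 520.8×4.15×55.6 = 120169 J > q₁, so all ice melts.
Energy balance: 520.8×4.15×(55.6 − T) = 6732.2 + 18.5×4.15×(T − 0)
2161.32(55.6 − T) = 6732.2 + 76.775 T
120169 − 6732.2 = 2238.095 T
T = 113436.8 / 2238.095 = 50.68 °C

T_f = 50.7 °C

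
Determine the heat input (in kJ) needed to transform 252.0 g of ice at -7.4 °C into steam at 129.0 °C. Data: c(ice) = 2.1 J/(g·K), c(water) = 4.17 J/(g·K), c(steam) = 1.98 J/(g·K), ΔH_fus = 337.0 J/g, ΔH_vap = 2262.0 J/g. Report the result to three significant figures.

q1 (heat ice -7.4→0.0 °C): 252.0 × 2.1 × 7.4 = 3916 J
q2 (melt at 0 °C): 252.0 × 337.0 = 84924 J
q3 (heat water 0.0→100.0 °C): 252.0 × 4.17 × 100.0 = 105084 J
q4 (vaporize at 100 °C): 252.0 × 2262.0 = 570024 J
q5 (heat steam 100.0→129.0 °C): 252.0 × 1.98 × 29.0 = 14470 J
Total: 3916 + 84924 + 105084 + 570024 + 14470 = 778418 J = 778 kJ

q = 778 kJ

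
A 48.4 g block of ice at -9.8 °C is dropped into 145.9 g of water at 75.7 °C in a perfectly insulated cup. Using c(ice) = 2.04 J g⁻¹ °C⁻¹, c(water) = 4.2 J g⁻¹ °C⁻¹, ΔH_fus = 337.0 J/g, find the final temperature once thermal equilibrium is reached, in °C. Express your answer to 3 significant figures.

Heat to bring ice to 0 °C and melt it: q₁ = 48.4×2.04×9.8 + 48.4×337.0 = 17278 J
Heat the water can supply cooling to 0 °C: 145.9×4.2×75.7 = 46387.4 J > q₁, so all ice melts.
Energy balance: 145.9×4.2×(75.7 − T) = 17278 + 48.4×4.2×(T − 0)
612.78(75.7 − T) = 17278 + 203.28 T
46387.4 − 17278 = 816.06 T
T = 29109.4 / 816.06 = 35.67 °C

T_f = 35.7 °C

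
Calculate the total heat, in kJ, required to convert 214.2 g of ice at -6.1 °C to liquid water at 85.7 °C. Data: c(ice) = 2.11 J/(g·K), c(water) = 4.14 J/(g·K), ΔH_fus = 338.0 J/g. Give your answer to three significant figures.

q1 (heat ice -6.1→0.0 °C): 214.2 × 2.11 × 6.1 = 2757 J
q2 (melt at 0 °C): 214.2 × 338.0 = 72400 J
q3 (heat water 0.0→85.7 °C): 214.2 × 4.14 × 85.7 = 75998 J
Total: 2757 + 72400 + 75998 = 151155 J = 151 kJ

q = 151 kJ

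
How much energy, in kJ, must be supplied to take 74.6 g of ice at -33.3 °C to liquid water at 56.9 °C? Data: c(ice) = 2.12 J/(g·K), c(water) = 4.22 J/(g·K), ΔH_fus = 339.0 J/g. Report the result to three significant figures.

q = 48.5 kJ

q1 (heat ice -33.3→0.0 °C): 74.6 × 2.12 × 33.3 = 5266 J
q2 (melt at 0 °C): 74.6 × 339.0 = 25289 J
q3 (heat water 0.0→56.9 °C): 74.6 × 4.22 × 56.9 = 17913 J
Total: 5266 + 25289 + 17913 = 48468 J = 48.5 kJ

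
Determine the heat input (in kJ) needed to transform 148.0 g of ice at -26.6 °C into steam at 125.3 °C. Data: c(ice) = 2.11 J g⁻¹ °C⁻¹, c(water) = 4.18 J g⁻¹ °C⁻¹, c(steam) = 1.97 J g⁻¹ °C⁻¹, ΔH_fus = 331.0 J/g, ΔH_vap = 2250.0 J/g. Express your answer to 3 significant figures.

q1 (heat ice -26.6→0.0 °C): 148.0 × 2.11 × 26.6 = 8307 J
q2 (melt at 0 °C): 148.0 × 331.0 = 48988 J
q3 (heat water 0.0→100.0 °C): 148.0 × 4.18 × 100.0 = 61864 J
q4 (vaporize at 100 °C): 148.0 × 2250.0 = 333000 J
q5 (heat steam 100.0→125.3 °C): 148.0 × 1.97 × 25.3 = 7376 J
Total: 8307 + 48988 + 61864 + 333000 + 7376 = 459535 J = 460 kJ

q = 460 kJ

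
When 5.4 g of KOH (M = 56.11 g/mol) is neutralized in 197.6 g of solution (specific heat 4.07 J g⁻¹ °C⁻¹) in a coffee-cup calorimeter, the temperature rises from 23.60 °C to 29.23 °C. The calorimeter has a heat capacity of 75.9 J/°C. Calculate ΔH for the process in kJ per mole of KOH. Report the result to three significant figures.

|ΔT| = |29.23 − 23.60| = 5.63 °C
|q_surr| = (197.6 × 4.07 + 75.9) × 5.63 = 880.132 × 5.63 = 4955 J
n(KOH) = 5.4 / 56.11 = 0.09624 mol
Temperature rose, so q_rxn = −|q_surr| = -4.955 kJ
ΔH = q_rxn / n = -51.49 kJ/mol

ΔH = -51.5 kJ/mol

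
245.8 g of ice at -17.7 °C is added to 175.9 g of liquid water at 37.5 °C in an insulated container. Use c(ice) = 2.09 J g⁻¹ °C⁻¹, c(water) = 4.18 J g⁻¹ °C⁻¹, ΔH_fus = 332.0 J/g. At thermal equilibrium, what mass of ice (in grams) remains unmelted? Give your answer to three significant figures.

Heat to warm all ice to 0 °C: 245.8×2.09×17.7 = 9092.9 J
Heat released by water cooling to 0 °C: 175.9×4.18×37.5 = 27572 J
27572 J < 9092.9 + 245.8×332.0 = 90698.5 J, so not all ice melts; final T = 0 °C.
Heat left for melting: 27572 − 9092.9 = 18479.1 J
Mass melted = 18479.1 / 332.0 = 55.66 g
Ice remaining = 245.8 − 55.66 = 190.14 g

m_ice remaining = 190 g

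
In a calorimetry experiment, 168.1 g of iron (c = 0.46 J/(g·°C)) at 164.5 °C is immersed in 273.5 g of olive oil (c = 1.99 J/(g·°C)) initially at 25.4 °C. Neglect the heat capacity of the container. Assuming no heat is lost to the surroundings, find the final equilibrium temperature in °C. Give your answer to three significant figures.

Heat lost by iron = heat gained by olive oil.
(168.1)(0.46)(164.5 − T) = (273.5)(1.99)(T − 25.4)
77.326 (164.5 − T) = 544.265 (T − 25.4)
12720 − 77.326 T = 544.265 T − 13824
26544 = 621.591 T
T = 42.70 °C

T_f = 42.7 °C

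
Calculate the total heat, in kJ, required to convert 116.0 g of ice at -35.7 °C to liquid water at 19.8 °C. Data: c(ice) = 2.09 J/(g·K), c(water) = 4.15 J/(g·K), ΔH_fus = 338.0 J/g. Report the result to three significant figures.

q1 (heat ice -35.7→0.0 °C): 116.0 × 2.09 × 35.7 = 8655 J
q2 (melt at 0 °C): 116.0 × 338.0 = 39208 J
q3 (heat water 0.0→19.8 °C): 116.0 × 4.15 × 19.8 = 9532 J
Total: 8655 + 39208 + 9532 = 57395 J = 57.4 kJ

q = 57.4 kJ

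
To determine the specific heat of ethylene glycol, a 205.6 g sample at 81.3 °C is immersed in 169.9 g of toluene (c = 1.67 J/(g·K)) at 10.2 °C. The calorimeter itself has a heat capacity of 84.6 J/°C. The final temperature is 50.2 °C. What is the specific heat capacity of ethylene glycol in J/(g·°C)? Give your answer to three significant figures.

q_gained = (169.9 × 1.67 + 84.6) × (50.2 − 10.2) = 14730 J
q_lost = 205.6 × c × (81.3 − 50.2) = 6394.16 c
Set equal: c = 14730 / 6394.16 = 2.30 J/(g·°C)

c = 2.30 J/(g·°C)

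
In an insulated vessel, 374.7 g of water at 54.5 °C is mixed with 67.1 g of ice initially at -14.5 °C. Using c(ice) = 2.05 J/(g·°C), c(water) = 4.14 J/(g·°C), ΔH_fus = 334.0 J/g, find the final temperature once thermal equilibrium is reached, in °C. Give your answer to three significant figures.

Heat to bring ice to 0 °C and melt it: q₁ = 67.1×2.05×14.5 + 67.1×334.0 = 24406 J
Heat the water can supply cooling to 0 °C: 374.7×4.14×54.5 = 84543.6 J > q₁, so all ice melts.
Energy balance: 374.7×4.14×(54.5 − T) = 24406 + 67.1×4.14×(T − 0)
1551.258(54.5 − T) = 24406 + 277.794 T
84543.6 − 24406 = 1829.052 T
T = 60137.6 / 1829.052 = 32.88 °C

T_f = 32.9 °C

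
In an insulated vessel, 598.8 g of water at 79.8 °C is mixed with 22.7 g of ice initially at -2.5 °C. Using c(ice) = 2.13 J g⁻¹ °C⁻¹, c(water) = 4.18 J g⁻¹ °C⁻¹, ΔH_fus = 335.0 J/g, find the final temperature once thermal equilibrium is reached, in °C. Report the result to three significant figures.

Heat to bring ice to 0 °C and melt it: q₁ = 22.7×2.13×2.5 + 22.7×335.0 = 7725.4 J
Heat the water can supply cooling to 0 °C: 598.8×4.18×79.8 = 199738 J > q₁, so all ice melts.
Energy balance: 598.8×4.18×(79.8 − T) = 7725.4 + 22.7×4.18×(T − 0)
2502.984(79.8 − T) = 7725.4 + 94.886 T
199738 − 7725.4 = 2597.870 T
T = 192012.6 / 2597.870 = 73.91 °C

T_f = 73.9 °C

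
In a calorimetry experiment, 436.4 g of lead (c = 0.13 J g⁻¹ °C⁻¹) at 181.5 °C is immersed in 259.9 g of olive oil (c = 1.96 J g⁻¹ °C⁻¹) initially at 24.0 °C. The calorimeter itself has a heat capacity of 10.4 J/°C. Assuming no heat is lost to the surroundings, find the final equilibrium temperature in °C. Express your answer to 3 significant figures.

T_f = 39.5 °C

Heat lost by lead = heat gained by olive oil + calorimeter.
(436.4)(0.13)(181.5 − T) = [(259.9)(1.96) + 10.4](T − 24.0)
56.732 (181.5 − T) = 519.804 (T − 24.0)
10297 − 56.732 T = 519.804 T − 12475
22772 = 576.536 T
T = 39.50 °C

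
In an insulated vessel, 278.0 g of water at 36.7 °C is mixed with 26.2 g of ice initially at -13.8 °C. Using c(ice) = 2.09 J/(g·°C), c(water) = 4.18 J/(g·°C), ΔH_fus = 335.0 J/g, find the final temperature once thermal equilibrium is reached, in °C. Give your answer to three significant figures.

Heat to bring ice to 0 °C and melt it: q₁ = 26.2×2.09×13.8 + 26.2×335.0 = 9532.7 J
Heat the water can supply cooling to 0 °C: 278.0×4.18×36.7 = 42646.9 J > q₁, so all ice melts.
Energy balance: 278.0×4.18×(36.7 − T) = 9532.7 + 26.2×4.18×(T − 0)
1162.04(36.7 − T) = 9532.7 + 109.516 T
42646.9 − 9532.7 = 1271.556 T
T = 33114.2 / 1271.556 = 26.04 °C

T_f = 26.0 °C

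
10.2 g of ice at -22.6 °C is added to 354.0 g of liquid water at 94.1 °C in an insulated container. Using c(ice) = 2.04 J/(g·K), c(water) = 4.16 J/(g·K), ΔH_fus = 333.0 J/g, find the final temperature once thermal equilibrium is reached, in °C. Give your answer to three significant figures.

T_f = 88.9 °C

Heat to bring ice to 0 °C and melt it: q₁ = 10.2×2.04×22.6 + 10.2×333.0 = 3866.9 J
Heat the water can supply cooling to 0 °C: 354.0×4.16×94.1 = 138575 J > q₁, so all ice melts.
Energy balance: 354.0×4.16×(94.1 − T) = 3866.9 + 10.2×4.16×(T − 0)
1472.64(94.1 − T) = 3866.9 + 42.432 T
138575 − 3866.9 = 1515.072 T
T = 134708.1 / 1515.072 = 88.91 °C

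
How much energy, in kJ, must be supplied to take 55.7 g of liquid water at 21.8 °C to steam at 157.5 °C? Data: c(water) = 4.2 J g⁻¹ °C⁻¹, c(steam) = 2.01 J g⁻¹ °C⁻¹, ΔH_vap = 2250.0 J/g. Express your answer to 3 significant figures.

q1 (heat water 21.8→100.0 °C): 55.7 × 4.2 × 78.2 = 18294 J
q2 (vaporize at 100 °C): 55.7 × 2250.0 = 125325 J
q3 (heat steam 100.0→157.5 °C): 55.7 × 2.01 × 57.5 = 6438 J
Total: 18294 + 125325 + 6438 = 150057 J = 150 kJ

q = 150 kJ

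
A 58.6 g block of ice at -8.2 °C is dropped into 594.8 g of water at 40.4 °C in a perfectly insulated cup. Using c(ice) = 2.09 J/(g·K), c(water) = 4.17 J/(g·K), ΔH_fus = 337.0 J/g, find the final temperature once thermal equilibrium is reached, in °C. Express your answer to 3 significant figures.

T_f = 29.2 °C

Heat to bring ice to 0 °C and melt it: q₁ = 58.6×2.09×8.2 + 58.6×337.0 = 20752 J
Heat the water can supply cooling to 0 °C: 594.8×4.17×40.4 = 100205 J > q₁, so all ice melts.
Energy balance: 594.8×4.17×(40.4 − T) = 20752 + 58.6×4.17×(T − 0)
2480.316(40.4 − T) = 20752 + 244.362 T
100205 − 20752 = 2724.678 T
T = 79453 / 2724.678 = 29.16 °C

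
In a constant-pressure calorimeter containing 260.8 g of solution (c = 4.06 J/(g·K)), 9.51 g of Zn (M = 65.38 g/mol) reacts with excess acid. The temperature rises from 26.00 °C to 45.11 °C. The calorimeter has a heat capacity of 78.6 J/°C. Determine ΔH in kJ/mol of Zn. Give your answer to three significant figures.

|ΔT| = |45.11 − 26.00| = 19.11 °C
|q_surr| = (260.8 × 4.06 + 78.6) × 19.11 = 1137.448 × 19.11 = 21740 J
n(Zn) = 9.51 / 65.38 = 0.1455 mol
Temperature rose, so q_rxn = −|q_surr| = -21.74 kJ
ΔH = q_rxn / n = -149.4 kJ/mol

ΔH = -149 kJ/mol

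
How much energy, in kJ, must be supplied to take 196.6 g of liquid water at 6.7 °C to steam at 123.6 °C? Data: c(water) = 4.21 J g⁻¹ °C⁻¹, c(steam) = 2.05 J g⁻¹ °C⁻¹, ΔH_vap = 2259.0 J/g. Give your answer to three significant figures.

q = 531 kJ

q1 (heat water 6.7→100.0 °C): 196.6 × 4.21 × 93.3 = 77223 J
q2 (vaporize at 100 °C): 196.6 × 2259.0 = 444119 J
q3 (heat steam 100.0→123.6 °C): 196.6 × 2.05 × 23.6 = 9512 J
Total: 77223 + 444119 + 9512 = 530854 J = 531 kJ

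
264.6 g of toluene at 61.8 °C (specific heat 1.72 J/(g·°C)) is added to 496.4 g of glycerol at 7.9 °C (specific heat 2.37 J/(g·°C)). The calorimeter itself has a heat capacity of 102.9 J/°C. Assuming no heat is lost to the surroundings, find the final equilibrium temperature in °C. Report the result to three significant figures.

Heat lost by toluene = heat gained by glycerol + calorimeter.
(264.6)(1.72)(61.8 − T) = [(496.4)(2.37) + 102.9](T − 7.9)
455.112 (61.8 − T) = 1279.368 (T − 7.9)
28126 − 455.112 T = 1279.368 T − 10107
38233 = 1734.480 T
T = 22.04 °C

T_f = 22.0 °C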